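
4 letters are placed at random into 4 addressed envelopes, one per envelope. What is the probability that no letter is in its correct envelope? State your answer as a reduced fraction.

There are 4! = 24 assignments.
By inclusion-exclusion, assignments with no fixed points: C(4,0)·4! − C(4,1)·3! + C(4,2)·2! − C(4,3)·1! + C(4,4)·0! = 9.
Probability = 9/24 = 3/8.

3/8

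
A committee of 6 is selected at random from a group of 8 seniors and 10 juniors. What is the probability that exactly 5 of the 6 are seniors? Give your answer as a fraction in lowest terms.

There are C(18,6) = 18564 ways to choose 6 from 18.
Selections with exactly 5 seniors: choose 5 of the 8 seniors and 1 of the 10 juniors, C(8,5)·C(10,1) = 56·10 = 560.
Probability = 560/18564 = 20/663.

20/663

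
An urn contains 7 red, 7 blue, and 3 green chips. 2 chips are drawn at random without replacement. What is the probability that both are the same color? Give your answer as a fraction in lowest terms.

There are C(17,2) = 136 ways to draw 2 chips.
All same color: C(7,2) + C(7,2) + C(3,2) = 21 + 21 + 3 = 45.
Probability = 45/136.

45/136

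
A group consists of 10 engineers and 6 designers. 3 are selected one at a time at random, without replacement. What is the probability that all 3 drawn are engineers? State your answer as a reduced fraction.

3/14

Multiply the conditional probabilities at each draw: 10/16 · 9/15 · 8/14 = 720/3360 = 3/14.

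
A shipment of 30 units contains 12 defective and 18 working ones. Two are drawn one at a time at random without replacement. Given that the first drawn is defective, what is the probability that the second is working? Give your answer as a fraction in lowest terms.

18/29

After removing one defective, 29 remain: 11 defective and 18 working.
So the probability the next is working is 18/29.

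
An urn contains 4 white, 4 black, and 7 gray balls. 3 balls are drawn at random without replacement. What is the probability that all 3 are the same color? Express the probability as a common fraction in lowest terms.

There are C(15,3) = 455 ways to draw 3 balls.
All same color: C(4,3) + C(4,3) + C(7,3) = 4 + 4 + 35 = 43.
Probability = 43/455.

43/455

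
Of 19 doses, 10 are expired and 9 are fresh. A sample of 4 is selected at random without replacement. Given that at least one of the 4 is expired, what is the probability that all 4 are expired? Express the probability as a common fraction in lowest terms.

Work in counts. Selections with at least one expired: C(19,4) − C(9,4) = 3876 − 126 = 3750.
Of those, selections where all 4 are expired: C(10,4) = 210.
Conditional probability = 210/3750 = 7/125.

7/125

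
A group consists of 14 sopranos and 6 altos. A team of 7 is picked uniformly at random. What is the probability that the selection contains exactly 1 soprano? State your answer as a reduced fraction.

There are C(20,7) = 77520 ways to choose 7 from 20.
Selections with exactly 1 soprano: choose 1 of the 14 sopranos and 6 of the 6 altos, C(14,1)·C(6,6) = 14·1 = 14.
Probability = 14/77520 = 7/38760.

7/38760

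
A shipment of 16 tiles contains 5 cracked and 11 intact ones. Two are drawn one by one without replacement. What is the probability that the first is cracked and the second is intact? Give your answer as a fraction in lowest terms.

Multiply the conditional probabilities at each draw: 5/16 · 11/15 = 55/240 = 11/48.

11/48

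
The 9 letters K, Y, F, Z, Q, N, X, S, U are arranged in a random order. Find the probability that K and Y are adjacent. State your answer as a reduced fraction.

2/9

There are 9! = 362880 arrangements.
Treat K and Y as a block: 8! arrangements of the blocks × 2 orders within the block = 2·40320 = 80640.
Probability = 80640/362880 = 2/9.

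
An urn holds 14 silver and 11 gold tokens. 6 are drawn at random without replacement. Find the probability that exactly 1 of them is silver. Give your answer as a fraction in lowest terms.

21/575

Total number of selections: C(25,6) = 177100.
Selections with exactly 1 silver: choose 1 of the 14 silver and 5 of the 11 gold, C(14,1)·C(11,5) = 14·462 = 6468.
Probability = 6468/177100 = 21/575.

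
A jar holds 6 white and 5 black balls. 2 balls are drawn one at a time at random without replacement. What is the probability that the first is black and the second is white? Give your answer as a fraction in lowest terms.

Multiply the conditional probabilities at each draw: 5/11 · 6/10 = 30/110 = 3/11.

3/11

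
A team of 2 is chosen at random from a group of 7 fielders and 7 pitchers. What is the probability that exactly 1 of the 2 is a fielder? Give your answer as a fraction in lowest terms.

The sample space is all 2-subsets of the 14: C(14,2) = 91.
Selections with exactly 1 fielder: choose 1 of the 7 fielders and 1 of the 7 pitchers, C(7,1)·C(7,1) = 7·7 = 49.
Probability = 49/91 = 7/13.

7/13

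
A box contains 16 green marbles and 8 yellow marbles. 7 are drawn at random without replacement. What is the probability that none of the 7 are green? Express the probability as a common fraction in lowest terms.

1/43263

There are C(24,7) = 346104 possible selections.
Selections with no green (all yellow): C(8,7) = 8.
Probability = 8/346104 = 1/43263.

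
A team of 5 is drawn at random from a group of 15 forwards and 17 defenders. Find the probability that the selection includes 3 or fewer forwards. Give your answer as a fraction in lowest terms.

There are C(32,5) = 201376 ways to choose the 5.
Favorable selections (3 or fewer forwards): C(15,0)·C(17,5) + C(15,1)·C(17,4) + C(15,2)·C(17,3) + C(15,3)·C(17,2) = 6188 + 35700 + 71400 + 61880 = 175168.
Probability = 175168/201376 = 782/899.

782/899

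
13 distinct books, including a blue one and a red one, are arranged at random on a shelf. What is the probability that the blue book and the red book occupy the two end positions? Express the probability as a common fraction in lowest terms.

There are 13! = 6227020800 arrangements.
Place the blue book and the red book at the ends in 2 ways, arrange the remaining 11 in 11! = 39916800 ways: 2·39916800 = 79833600.
Probability = 79833600/6227020800 = 1/78.

1/78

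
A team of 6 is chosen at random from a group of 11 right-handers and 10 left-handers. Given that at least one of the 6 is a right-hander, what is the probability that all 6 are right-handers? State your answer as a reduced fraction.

1/117

Work in counts. Selections with at least one right-hander: C(21,6) − C(10,6) = 54264 − 210 = 54054.
Of those, selections where all 6 are right-handers: C(11,6) = 462.
Conditional probability = 462/54054 = 1/117.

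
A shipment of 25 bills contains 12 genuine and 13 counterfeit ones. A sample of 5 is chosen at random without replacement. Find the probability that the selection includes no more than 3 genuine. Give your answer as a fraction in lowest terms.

Total selections: C(25,5) = 53130.
Count the complement (more than 3 genuine): C(12,4)·C(13,1) + C(12,5)·C(13,0) = 6435 + 792 = 7227.
Probability = 1 − 7227/53130 = 45903/53130 = 1391/1610.

1391/1610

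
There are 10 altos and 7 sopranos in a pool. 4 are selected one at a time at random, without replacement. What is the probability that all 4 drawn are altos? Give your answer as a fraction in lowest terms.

3/34

Multiply the conditional probabilities at each draw: 10/17 · 9/16 · 8/15 · 7/14 = 5040/57120 = 3/34.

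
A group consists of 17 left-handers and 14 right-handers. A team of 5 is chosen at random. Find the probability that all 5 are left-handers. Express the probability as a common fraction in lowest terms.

There are C(31,5) = 169911 possible selections.
Selections with all left-handers: C(17,5) = 6188.
Probability = 6188/169911 = 884/24273.

884/24273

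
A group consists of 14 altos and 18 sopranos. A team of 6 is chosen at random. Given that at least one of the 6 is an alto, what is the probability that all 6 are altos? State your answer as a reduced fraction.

143/42268

Work in counts. Selections with at least one alto: C(32,6) − C(18,6) = 906192 − 18564 = 887628.
Of those, selections where all 6 are altos: C(14,6) = 3003.
Conditional probability = 3003/887628 = 143/42268.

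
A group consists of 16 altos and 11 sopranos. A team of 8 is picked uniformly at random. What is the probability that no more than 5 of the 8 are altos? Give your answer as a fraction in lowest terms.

Total selections: C(27,8) = 2220075.
Count the complement (more than 5 altos): C(16,6)·C(11,2) + C(16,7)·C(11,1) + C(16,8)·C(11,0) = 440440 + 125840 + 12870 = 579150.
Probability = 1 − 579150/2220075 = 1640925/2220075 = 17/23.

17/23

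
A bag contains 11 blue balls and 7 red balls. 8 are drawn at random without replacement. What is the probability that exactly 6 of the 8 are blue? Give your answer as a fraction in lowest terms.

49/221

The sample space is all 8-subsets of the 18: C(18,8) = 43758.
Selections with exactly 6 blue: choose 6 of the 11 blue and 2 of the 7 red, C(11,6)·C(7,2) = 462·21 = 9702.
Probability = 9702/43758 = 49/221.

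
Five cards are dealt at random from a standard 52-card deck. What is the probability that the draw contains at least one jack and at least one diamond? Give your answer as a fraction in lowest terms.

229297/866320

There are C(52,5) = 2598960 possible draws.
By inclusion-exclusion on the complements, draws missing all jacks or all diamonds: C(48,5) + C(39,5) − C(36,5) = 1712304 + 575757 − 376992 = 1911069.
So draws with at least one of each: 2598960 − 1911069 = 687891, probability 687891/2598960 = 229297/866320.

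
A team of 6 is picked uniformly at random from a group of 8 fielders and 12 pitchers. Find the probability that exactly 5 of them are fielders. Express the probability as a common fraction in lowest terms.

28/1615

There are C(20,6) = 38760 ways to choose 6 from 20.
Selections with exactly 5 fielders: choose 5 of the 8 fielders and 1 of the 12 pitchers, C(8,5)·C(12,1) = 56·12 = 672.
Probability = 672/38760 = 28/1615.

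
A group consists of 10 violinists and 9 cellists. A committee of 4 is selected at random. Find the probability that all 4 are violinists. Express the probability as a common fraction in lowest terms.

There are C(19,4) = 3876 possible selections.
Selections with all violinists: C(10,4) = 210.
Probability = 210/3876 = 35/646.

35/646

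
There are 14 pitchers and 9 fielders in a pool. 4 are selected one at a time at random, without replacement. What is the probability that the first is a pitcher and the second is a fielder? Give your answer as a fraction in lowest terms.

Multiply the conditional probabilities at each draw: 14/23 · 9/22 = 126/506 = 63/253.

63/253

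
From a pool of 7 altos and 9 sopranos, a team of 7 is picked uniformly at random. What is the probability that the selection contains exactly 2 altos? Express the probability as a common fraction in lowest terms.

The sample space is all 7-subsets of the 16: C(16,7) = 11440.
Selections with exactly 2 altos: choose 2 of the 7 altos and 5 of the 9 sopranos, C(7,2)·C(9,5) = 21·126 = 2646.
Probability = 2646/11440 = 1323/5720.

1323/5720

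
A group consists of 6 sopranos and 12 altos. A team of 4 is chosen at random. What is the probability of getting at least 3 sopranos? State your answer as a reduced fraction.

There are C(18,4) = 3060 ways to choose the 4.
Favorable selections (at least 3 sopranos): C(6,3)·C(12,1) + C(6,4)·C(12,0) = 240 + 15 = 255.
Probability = 255/3060 = 1/12.

1/12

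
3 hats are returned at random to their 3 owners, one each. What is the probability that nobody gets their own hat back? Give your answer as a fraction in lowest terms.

There are 3! = 6 assignments.
By inclusion-exclusion, assignments with no fixed points: C(3,0)·3! − C(3,1)·2! + C(3,2)·1! − C(3,3)·0! = 2.
Probability = 2/6 = 1/3.

1/3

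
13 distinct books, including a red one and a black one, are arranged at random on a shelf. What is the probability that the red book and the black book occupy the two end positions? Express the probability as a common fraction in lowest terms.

There are 13! = 6227020800 arrangements.
Place the red book and the black book at the ends in 2 ways, arrange the remaining 11 in 11! = 39916800 ways: 2·39916800 = 79833600.
Probability = 79833600/6227020800 = 1/78.

1/78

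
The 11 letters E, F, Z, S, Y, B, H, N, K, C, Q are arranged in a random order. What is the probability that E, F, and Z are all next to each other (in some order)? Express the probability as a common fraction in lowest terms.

There are 11! = 39916800 arrangements.
Treat the three as one block: 9! placements × 3! orders within the block = 362880·6 = 2177280.
Probability = 2177280/39916800 = 3/55.

3/55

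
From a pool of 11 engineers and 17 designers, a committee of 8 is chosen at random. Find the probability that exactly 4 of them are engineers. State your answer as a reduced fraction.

680/2691

The sample space is all 8-subsets of the 28: C(28,8) = 3108105.
Selections with exactly 4 engineers: choose 4 of the 11 engineers and 4 of the 17 designers, C(11,4)·C(17,4) = 330·2380 = 785400.
Probability = 785400/3108105 = 680/2691.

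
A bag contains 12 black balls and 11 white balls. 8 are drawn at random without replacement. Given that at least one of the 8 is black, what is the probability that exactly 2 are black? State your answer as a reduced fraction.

Work in counts. Selections with at least one black: C(23,8) − C(11,8) = 490314 − 165 = 490149.
Of those, selections where exactly 2 are black: C(12,2)·C(11,6) = 66·462 = 30492.
Conditional probability = 30492/490149 = 308/4951.

308/4951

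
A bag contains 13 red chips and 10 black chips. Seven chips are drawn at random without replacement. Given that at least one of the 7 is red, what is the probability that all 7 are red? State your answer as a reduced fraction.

44/6283

Work in counts. Selections with at least one red: C(23,7) − C(10,7) = 245157 − 120 = 245037.
Of those, selections where all 7 are red: C(13,7) = 1716.
Conditional probability = 1716/245037 = 44/6283.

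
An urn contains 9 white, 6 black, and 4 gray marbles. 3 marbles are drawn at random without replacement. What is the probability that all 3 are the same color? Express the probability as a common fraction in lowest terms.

There are C(19,3) = 969 ways to draw 3 marbles.
All same color: C(9,3) + C(6,3) + C(4,3) = 84 + 20 + 4 = 108.
Probability = 108/969 = 36/323.

36/323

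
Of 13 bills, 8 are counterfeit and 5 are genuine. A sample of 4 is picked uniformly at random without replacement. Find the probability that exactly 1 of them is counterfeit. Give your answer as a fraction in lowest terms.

Total number of selections: C(13,4) = 715.
Selections with exactly 1 counterfeit: choose 1 of the 8 counterfeit and 3 of the 5 genuine, C(8,1)·C(5,3) = 8·10 = 80.
Probability = 80/715 = 16/143.

16/143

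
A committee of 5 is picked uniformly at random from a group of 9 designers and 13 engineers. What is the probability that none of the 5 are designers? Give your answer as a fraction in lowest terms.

There are C(22,5) = 26334 possible selections.
Selections with no designers (all engineers): C(13,5) = 1287.
Probability = 1287/26334 = 13/266.

13/266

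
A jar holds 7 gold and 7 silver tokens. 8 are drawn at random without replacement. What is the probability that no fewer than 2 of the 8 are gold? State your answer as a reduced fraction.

Total selections: C(14,8) = 3003.
The complement is exactly 1 gold: C(7,1)·C(7,7) = 7.
Probability = 1 − 7/3003 = 2996/3003 = 428/429.

428/429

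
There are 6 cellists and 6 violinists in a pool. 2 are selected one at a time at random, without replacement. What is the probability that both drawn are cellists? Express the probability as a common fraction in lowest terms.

Multiply the conditional probabilities at each draw: 6/12 · 5/11 = 30/132 = 5/22.

5/22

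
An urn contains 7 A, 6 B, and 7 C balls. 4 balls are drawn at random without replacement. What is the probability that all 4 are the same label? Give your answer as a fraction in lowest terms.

There are C(20,4) = 4845 ways to draw 4 balls.
All same label: C(7,4) + C(6,4) + C(7,4) = 35 + 15 + 35 = 85.
Probability = 85/4845 = 1/57.

1/57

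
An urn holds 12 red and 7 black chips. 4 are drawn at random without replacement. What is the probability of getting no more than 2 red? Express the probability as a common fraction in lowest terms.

Total selections: C(19,4) = 3876.
Count the complement (more than 2 red): C(12,3)·C(7,1) + C(12,4)·C(7,0) = 1540 + 495 = 2035.
Probability = 1 − 2035/3876 = 1841/3876.

1841/3876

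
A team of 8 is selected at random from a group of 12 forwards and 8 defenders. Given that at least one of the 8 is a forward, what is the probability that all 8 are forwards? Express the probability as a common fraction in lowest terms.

Work in counts. Selections with at least one forward: C(20,8) − C(8,8) = 125970 − 1 = 125969.
Of those, selections where all 8 are forwards: C(12,8) = 495.
Conditional probability = 495/125969.

495/125969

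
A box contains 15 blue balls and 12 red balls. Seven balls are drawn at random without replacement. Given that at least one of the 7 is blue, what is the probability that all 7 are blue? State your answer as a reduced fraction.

Work in counts. Selections with at least one blue: C(27,7) − C(12,7) = 888030 − 792 = 887238.
Of those, selections where all 7 are blue: C(15,7) = 6435.
Conditional probability = 6435/887238 = 65/8962.

65/8962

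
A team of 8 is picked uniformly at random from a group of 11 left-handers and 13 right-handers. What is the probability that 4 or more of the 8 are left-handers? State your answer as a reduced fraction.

Total selections: C(24,8) = 735471.
Favorable selections (4 or more left-handers): C(11,4)·C(13,4) + C(11,5)·C(13,3) + C(11,6)·C(13,2) + C(11,7)·C(13,1) + C(11,8)·C(13,0) = 235950 + 132132 + 36036 + 4290 + 165 = 408573.
Probability = 408573/735471 = 4127/7429.

4127/7429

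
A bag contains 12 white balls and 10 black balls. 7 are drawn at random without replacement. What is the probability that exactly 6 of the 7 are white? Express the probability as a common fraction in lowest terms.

35/646

The sample space is all 7-subsets of the 22: C(22,7) = 170544.
Selections with exactly 6 white: choose 6 of the 12 white and 1 of the 10 black, C(12,6)·C(10,1) = 924·10 = 9240.
Probability = 9240/170544 = 35/646.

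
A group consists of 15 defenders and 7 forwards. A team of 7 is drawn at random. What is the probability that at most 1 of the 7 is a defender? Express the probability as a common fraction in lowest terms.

53/85272

There are C(22,7) = 170544 ways to choose the 7.
Favorable selections (at most 1 defender): C(15,0)·C(7,7) + C(15,1)·C(7,6) = 1 + 105 = 106.
Probability = 106/170544 = 53/85272.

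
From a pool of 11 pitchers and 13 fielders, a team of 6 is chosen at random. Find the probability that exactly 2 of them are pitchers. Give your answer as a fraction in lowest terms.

3575/12236

The sample space is all 6-subsets of the 24: C(24,6) = 134596.
Selections with exactly 2 pitchers: choose 2 of the 11 pitchers and 4 of the 13 fielders, C(11,2)·C(13,4) = 55·715 = 39325.
Probability = 39325/134596 = 3575/12236.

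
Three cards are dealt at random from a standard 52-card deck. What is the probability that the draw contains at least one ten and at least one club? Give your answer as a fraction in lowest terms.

There are C(52,3) = 22100 possible draws.
By inclusion-exclusion on the complements, draws missing all tens or all clubs: C(48,3) + C(39,3) − C(36,3) = 17296 + 9139 − 7140 = 19295.
So draws with at least one of each: 22100 − 19295 = 2805, probability 2805/22100 = 33/260.

33/260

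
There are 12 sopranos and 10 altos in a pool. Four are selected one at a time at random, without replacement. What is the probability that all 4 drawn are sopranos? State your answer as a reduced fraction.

Multiply the conditional probabilities at each draw: 12/22 · 11/21 · 10/20 · 9/19 = 11880/175560 = 9/133.

9/133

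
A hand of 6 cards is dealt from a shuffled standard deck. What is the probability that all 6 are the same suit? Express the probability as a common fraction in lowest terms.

There are C(52,6) = 20358520 possible 6-card hands.
Hands of one suit: 4 suits × C(13,6) = 4·1716 = 6864.
Probability = 6864/20358520 = 66/195755.

66/195755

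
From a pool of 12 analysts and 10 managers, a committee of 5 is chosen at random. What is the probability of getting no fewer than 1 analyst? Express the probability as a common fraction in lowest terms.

Total selections: C(22,5) = 26334.
The complement is all 5 are managers: C(10,5) = 252.
Probability = 1 − 252/26334 = 26082/26334 = 207/209.

207/209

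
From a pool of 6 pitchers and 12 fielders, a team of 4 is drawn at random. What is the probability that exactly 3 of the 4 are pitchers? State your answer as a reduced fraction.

The sample space is all 4-subsets of the 18: C(18,4) = 3060.
Selections with exactly 3 pitchers: choose 3 of the 6 pitchers and 1 of the 12 fielders, C(6,3)·C(12,1) = 20·12 = 240.
Probability = 240/3060 = 4/51.

4/51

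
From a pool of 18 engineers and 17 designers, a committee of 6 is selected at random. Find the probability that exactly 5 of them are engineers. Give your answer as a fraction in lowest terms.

The sample space is all 6-subsets of the 35: C(35,6) = 1623160.
Selections with exactly 5 engineers: choose 5 of the 18 engineers and 1 of the 17 designers, C(18,5)·C(17,1) = 8568·17 = 145656.
Probability = 145656/1623160 = 153/1705.

153/1705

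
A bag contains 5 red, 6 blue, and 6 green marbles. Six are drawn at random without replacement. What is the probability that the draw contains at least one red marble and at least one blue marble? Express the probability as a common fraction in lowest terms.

10991/12376

There are C(17,6) = 12376 possible draws.
By inclusion-exclusion on the complements, draws missing all red or all blue: C(12,6) + C(11,6) − C(6,6) = 924 + 462 − 1 = 1385.
So draws with at least one of each: 12376 − 1385 = 10991, probability 10991/12376.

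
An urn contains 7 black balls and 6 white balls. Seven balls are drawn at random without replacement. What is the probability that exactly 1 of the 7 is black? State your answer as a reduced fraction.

Total number of selections: C(13,7) = 1716.
Selections with exactly 1 black: choose 1 of the 7 black and 6 of the 6 white, C(7,1)·C(6,6) = 7·1 = 7.
Probability = 7/1716.

7/1716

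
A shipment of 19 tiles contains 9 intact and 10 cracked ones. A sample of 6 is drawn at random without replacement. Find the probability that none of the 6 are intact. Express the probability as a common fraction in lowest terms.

There are C(19,6) = 27132 possible selections.
Selections with no intact (all cracked): C(10,6) = 210.
Probability = 210/27132 = 5/646.

5/646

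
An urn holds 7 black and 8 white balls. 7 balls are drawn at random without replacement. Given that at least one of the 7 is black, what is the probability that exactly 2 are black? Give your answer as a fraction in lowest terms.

Work in counts. Selections with at least one black: C(15,7) − C(8,7) = 6435 − 8 = 6427.
Of those, selections where exactly 2 are black: C(7,2)·C(8,5) = 21·56 = 1176.
Conditional probability = 1176/6427.

1176/6427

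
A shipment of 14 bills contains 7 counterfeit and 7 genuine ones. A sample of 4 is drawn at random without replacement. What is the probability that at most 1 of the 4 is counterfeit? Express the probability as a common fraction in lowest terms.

Total selections: C(14,4) = 1001.
Favorable selections (at most 1 counterfeit): C(7,0)·C(7,4) + C(7,1)·C(7,3) = 35 + 245 = 280.
Probability = 280/1001 = 40/143.

40/143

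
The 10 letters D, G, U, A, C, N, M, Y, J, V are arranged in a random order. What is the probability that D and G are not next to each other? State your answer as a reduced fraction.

4/5

There are 10! = 3628800 arrangements.
Arrangements with D and G adjacent: 2·9! = 725760.
So not adjacent: 3628800 − 725760 = 2903040, probability 2903040/3628800 = 4/5.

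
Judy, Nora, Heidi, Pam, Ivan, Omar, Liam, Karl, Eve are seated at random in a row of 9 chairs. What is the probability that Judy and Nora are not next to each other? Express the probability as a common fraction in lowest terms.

There are 9! = 362880 arrangements.
Arrangements with Judy and Nora adjacent: 2·8! = 80640.
So not adjacent: 362880 − 80640 = 282240, probability 282240/362880 = 7/9.

7/9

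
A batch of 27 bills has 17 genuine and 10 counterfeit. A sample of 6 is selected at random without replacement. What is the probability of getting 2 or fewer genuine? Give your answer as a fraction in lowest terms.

5509/49335

There are C(27,6) = 296010 ways to choose the 6.
Favorable selections (2 or fewer genuine): C(17,0)·C(10,6) + C(17,1)·C(10,5) + C(17,2)·C(10,4) = 210 + 4284 + 28560 = 33054.
Probability = 33054/296010 = 5509/49335.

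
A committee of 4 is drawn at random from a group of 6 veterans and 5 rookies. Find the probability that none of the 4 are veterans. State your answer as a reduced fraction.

There are C(11,4) = 330 possible selections.
Selections with no veterans (all rookies): C(5,4) = 5.
Probability = 5/330 = 1/66.

1/66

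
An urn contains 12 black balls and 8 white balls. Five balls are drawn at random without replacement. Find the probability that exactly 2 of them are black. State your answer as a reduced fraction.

The sample space is all 5-subsets of the 20: C(20,5) = 15504.
Selections with exactly 2 black: choose 2 of the 12 black and 3 of the 8 white, C(12,2)·C(8,3) = 66·56 = 3696.
Probability = 3696/15504 = 77/323.

77/323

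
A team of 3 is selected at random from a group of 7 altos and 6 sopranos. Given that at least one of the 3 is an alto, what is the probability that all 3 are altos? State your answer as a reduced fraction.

5/38

Work in counts. Selections with at least one alto: C(13,3) − C(6,3) = 286 − 20 = 266.
Of those, selections where all 3 are altos: C(7,3) = 35.
Conditional probability = 35/266 = 5/38.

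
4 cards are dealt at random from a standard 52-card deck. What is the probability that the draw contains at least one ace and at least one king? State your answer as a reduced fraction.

There are C(52,4) = 270725 possible draws.
By inclusion-exclusion on the complements, draws missing all aces or all kings: C(48,4) + C(48,4) − C(44,4) = 194580 + 194580 − 135751 = 253409.
So draws with at least one of each: 270725 − 253409 = 17316, probability 17316/270725 = 1332/20825.

1332/20825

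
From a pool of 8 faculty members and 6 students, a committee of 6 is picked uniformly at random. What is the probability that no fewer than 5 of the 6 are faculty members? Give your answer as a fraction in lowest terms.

4/33

There are C(14,6) = 3003 ways to choose the 6.
Favorable selections (no fewer than 5 faculty members): C(8,5)·C(6,1) + C(8,6)·C(6,0) = 336 + 28 = 364.
Probability = 364/3003 = 4/33.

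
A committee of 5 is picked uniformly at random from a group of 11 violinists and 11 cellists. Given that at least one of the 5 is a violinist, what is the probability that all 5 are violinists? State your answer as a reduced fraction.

1/56

Work in counts. Selections with at least one violinist: C(22,5) − C(11,5) = 26334 − 462 = 25872.
Of those, selections where all 5 are violinists: C(11,5) = 462.
Conditional probability = 462/25872 = 1/56.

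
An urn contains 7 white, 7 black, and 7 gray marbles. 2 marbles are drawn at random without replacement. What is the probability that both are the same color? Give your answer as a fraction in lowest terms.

3/10

There are C(21,2) = 210 ways to draw 2 marbles.
All same color: C(7,2) + C(7,2) + C(7,2) = 21 + 21 + 21 = 63.
Probability = 63/210 = 3/10.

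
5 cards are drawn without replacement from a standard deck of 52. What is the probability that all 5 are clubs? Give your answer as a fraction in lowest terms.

There are C(52,5) = 2598960 possible 5-card hands.
Hands that are all clubs: C(13,5) = 1287.
Probability = 1287/2598960 = 33/66640.

33/66640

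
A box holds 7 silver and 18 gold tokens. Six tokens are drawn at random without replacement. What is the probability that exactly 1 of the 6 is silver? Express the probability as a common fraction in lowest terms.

There are C(25,6) = 177100 ways to choose 6 from 25.
Selections with exactly 1 silver: choose 1 of the 7 silver and 5 of the 18 gold, C(7,1)·C(18,5) = 7·8568 = 59976.
Probability = 59976/177100 = 2142/6325.

2142/6325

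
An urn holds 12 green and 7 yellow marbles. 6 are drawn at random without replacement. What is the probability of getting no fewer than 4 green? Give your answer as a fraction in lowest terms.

803/1292

There are C(19,6) = 27132 ways to choose the 6.
Favorable selections (no fewer than 4 green): C(12,4)·C(7,2) + C(12,5)·C(7,1) + C(12,6)·C(7,0) = 10395 + 5544 + 924 = 16863.
Probability = 16863/27132 = 803/1292.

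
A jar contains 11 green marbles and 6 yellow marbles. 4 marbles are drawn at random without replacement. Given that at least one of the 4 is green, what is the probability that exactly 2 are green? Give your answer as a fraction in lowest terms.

Work in counts. Selections with at least one green: C(17,4) − C(6,4) = 2380 − 15 = 2365.
Of those, selections where exactly 2 are green: C(11,2)·C(6,2) = 55·15 = 825.
Conditional probability = 825/2365 = 15/43.

15/43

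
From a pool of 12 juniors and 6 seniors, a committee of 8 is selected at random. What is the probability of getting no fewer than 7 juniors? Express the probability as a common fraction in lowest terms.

53/442

Total selections: C(18,8) = 43758.
Favorable selections (no fewer than 7 juniors): C(12,7)·C(6,1) + C(12,8)·C(6,0) = 4752 + 495 = 5247.
Probability = 5247/43758 = 53/442.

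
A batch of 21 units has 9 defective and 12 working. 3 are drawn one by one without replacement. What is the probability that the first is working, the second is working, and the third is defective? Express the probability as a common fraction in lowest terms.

99/665

Multiply the conditional probabilities at each draw: 12/21 · 11/20 · 9/19 = 1188/7980 = 99/665.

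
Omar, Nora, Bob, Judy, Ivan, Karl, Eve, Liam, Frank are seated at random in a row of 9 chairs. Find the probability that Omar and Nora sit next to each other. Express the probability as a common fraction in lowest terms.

There are 9! = 362880 arrangements.
Treat Omar and Nora as a block: 8! arrangements of the blocks × 2 orders within the block = 2·40320 = 80640.
Probability = 80640/362880 = 2/9.

2/9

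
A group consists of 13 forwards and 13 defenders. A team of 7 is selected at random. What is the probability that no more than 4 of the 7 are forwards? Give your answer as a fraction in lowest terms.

There are C(26,7) = 657800 ways to choose the 7.
Count the complement (more than 4 forwards): C(13,5)·C(13,2) + C(13,6)·C(13,1) + C(13,7)·C(13,0) = 100386 + 22308 + 1716 = 124410.
Probability = 1 − 124410/657800 = 533390/657800 = 373/460.

373/460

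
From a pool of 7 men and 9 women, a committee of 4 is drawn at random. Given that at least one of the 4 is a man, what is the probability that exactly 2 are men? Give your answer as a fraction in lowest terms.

Work in counts. Selections with at least one man: C(16,4) − C(9,4) = 1820 − 126 = 1694.
Of those, selections where exactly 2 are men: C(7,2)·C(9,2) = 21·36 = 756.
Conditional probability = 756/1694 = 54/121.

54/121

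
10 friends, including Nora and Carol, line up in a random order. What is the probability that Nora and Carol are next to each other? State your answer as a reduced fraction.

There are 10! = 3628800 arrangements.
Treat Nora and Carol as a block: 9! arrangements of the blocks × 2 orders within the block = 2·362880 = 725760.
Probability = 725760/3628800 = 1/5.

1/5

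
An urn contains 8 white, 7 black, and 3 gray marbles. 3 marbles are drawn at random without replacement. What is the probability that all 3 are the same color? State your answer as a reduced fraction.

23/204

There are C(18,3) = 816 ways to draw 3 marbles.
All same color: C(8,3) + C(7,3) + C(3,3) = 56 + 35 + 1 = 92.
Probability = 92/816 = 23/204.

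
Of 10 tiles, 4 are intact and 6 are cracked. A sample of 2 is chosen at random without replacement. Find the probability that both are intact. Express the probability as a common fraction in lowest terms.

2/15

There are C(10,2) = 45 possible selections.
Selections with all intact: C(4,2) = 6.
Probability = 6/45 = 2/15.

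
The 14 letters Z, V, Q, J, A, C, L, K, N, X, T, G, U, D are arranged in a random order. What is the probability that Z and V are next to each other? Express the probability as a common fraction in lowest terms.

There are 14! = 87178291200 arrangements.
Treat Z and V as a block: 13! arrangements of the blocks × 2 orders within the block = 2·6227020800 = 12454041600.
Probability = 12454041600/87178291200 = 1/7.

1/7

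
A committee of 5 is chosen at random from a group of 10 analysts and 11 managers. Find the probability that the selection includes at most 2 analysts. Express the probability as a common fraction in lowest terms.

1243/2261

Total selections: C(21,5) = 20349.
Favorable selections (at most 2 analysts): C(10,0)·C(11,5) + C(10,1)·C(11,4) + C(10,2)·C(11,3) = 462 + 3300 + 7425 = 11187.
Probability = 11187/20349 = 1243/2261.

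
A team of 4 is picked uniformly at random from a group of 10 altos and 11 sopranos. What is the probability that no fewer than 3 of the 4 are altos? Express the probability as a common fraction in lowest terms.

Total selections: C(21,4) = 5985.
Favorable selections (no fewer than 3 altos): C(10,3)·C(11,1) + C(10,4)·C(11,0) = 1320 + 210 = 1530.
Probability = 1530/5985 = 34/133.

34/133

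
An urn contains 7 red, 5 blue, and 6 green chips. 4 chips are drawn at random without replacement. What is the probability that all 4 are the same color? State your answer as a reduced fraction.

There are C(18,4) = 3060 ways to draw 4 chips.
All same color: C(7,4) + C(5,4) + C(6,4) = 35 + 5 + 15 = 55.
Probability = 55/3060 = 11/612.

11/612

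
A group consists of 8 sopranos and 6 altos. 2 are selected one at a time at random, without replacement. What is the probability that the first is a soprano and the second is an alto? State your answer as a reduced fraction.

Multiply the conditional probabilities at each draw: 8/14 · 6/13 = 48/182 = 24/91.

24/91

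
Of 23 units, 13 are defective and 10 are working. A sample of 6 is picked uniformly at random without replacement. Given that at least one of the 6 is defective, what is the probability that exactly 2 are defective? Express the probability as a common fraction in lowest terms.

Work in counts. Selections with at least one defective: C(23,6) − C(10,6) = 100947 − 210 = 100737.
Of those, selections where exactly 2 are defective: C(13,2)·C(10,4) = 78·210 = 16380.
Conditional probability = 16380/100737 = 20/123.

20/123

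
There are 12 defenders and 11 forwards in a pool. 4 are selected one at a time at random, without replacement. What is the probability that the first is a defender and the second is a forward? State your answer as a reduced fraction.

Multiply the conditional probabilities at each draw: 12/23 · 11/22 = 132/506 = 6/23.

6/23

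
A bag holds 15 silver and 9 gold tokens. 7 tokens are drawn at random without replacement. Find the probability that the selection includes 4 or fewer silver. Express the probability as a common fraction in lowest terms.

471/874

There are C(24,7) = 346104 ways to choose the 7.
Count the complement (more than 4 silver): C(15,5)·C(9,2) + C(15,6)·C(9,1) + C(15,7)·C(9,0) = 108108 + 45045 + 6435 = 159588.
Probability = 1 − 159588/346104 = 186516/346104 = 471/874.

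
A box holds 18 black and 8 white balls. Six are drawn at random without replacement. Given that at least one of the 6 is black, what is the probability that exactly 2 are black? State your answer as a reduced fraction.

85/1827

Work in counts. Selections with at least one black: C(26,6) − C(8,6) = 230230 − 28 = 230202.
Of those, selections where exactly 2 are black: C(18,2)·C(8,4) = 153·70 = 10710.
Conditional probability = 10710/230202 = 85/1827.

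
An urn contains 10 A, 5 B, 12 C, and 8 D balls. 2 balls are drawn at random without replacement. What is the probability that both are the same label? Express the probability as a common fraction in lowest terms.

149/595

There are C(35,2) = 595 ways to draw 2 balls.
All same label: C(10,2) + C(5,2) + C(12,2) + C(8,2) = 45 + 10 + 66 + 28 = 149.
Probability = 149/595.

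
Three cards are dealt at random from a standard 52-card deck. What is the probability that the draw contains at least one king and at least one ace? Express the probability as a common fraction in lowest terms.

There are C(52,3) = 22100 possible draws.
By inclusion-exclusion on the complements, draws missing all kings or all aces: C(48,3) + C(48,3) − C(44,3) = 17296 + 17296 − 13244 = 21348.
So draws with at least one of each: 22100 − 21348 = 752, probability 752/22100 = 188/5525.

188/5525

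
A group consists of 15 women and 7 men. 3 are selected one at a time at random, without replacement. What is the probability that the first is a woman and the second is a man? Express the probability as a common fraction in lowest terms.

5/22

Multiply the conditional probabilities at each draw: 15/22 · 7/21 = 105/462 = 5/22.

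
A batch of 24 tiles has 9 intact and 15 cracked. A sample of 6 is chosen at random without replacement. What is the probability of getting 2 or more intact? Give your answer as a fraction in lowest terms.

333/437

There are C(24,6) = 134596 ways to choose the 6.
Count the complement (fewer than 2 intact): C(9,0)·C(15,6) + C(9,1)·C(15,5) = 5005 + 27027 = 32032.
Probability = 1 − 32032/134596 = 102564/134596 = 333/437.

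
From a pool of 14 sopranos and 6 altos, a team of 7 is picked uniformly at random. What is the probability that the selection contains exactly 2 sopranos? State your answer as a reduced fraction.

There are C(20,7) = 77520 ways to choose 7 from 20.
Selections with exactly 2 sopranos: choose 2 of the 14 sopranos and 5 of the 6 altos, C(14,2)·C(6,5) = 91·6 = 546.
Probability = 546/77520 = 91/12920.

91/12920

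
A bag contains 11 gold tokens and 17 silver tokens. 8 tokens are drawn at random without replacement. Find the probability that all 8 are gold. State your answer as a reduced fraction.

There are C(28,8) = 3108105 possible selections.
Selections with all gold: C(11,8) = 165.
Probability = 165/3108105 = 1/18837.

1/18837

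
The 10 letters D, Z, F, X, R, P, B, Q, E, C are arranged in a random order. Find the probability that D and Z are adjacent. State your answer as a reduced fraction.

1/5

There are 10! = 3628800 arrangements.
Treat D and Z as a block: 9! arrangements of the blocks × 2 orders within the block = 2·362880 = 725760.
Probability = 725760/3628800 = 1/5.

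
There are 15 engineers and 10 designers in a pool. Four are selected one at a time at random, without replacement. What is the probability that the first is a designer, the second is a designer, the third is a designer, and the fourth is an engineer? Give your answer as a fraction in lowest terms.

Multiply the conditional probabilities at each draw: 10/25 · 9/24 · 8/23 · 15/22 = 10800/303600 = 9/253.

9/253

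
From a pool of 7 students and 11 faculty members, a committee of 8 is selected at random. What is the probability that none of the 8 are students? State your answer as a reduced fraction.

5/1326

There are C(18,8) = 43758 possible selections.
Selections with no students (all faculty members): C(11,8) = 165.
Probability = 165/43758 = 5/1326.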